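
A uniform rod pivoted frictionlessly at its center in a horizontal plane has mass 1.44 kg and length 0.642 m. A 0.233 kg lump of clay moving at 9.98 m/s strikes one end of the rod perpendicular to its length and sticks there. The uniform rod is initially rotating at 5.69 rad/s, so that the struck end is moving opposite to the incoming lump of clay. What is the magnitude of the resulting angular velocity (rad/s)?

|ω_f| ≈ 6.33 rad/s

About the pivot the impulsive forces during the collision are internal, so angular momentum about that axis is conserved.
I_p = (1/12)(1.44)(0.642)² = 0.04946 kg·m². Taking the sense of the lump of clay's angular momentum as positive, L_{lump} = m v R = (0.233)(9.98)(0.642/2) = 0.7464 kg·m²/s.
L_i = −I_p ω_p + m v R = −(0.04946)(5.69) + 0.7464 = 0.4650 kg·m²/s.
After sticking, I_f = I_p + m R² = 0.04946 + (0.233)(0.642/2)² = 0.07347 kg·m².
ω_f = L_i / I_f = 0.4650 / 0.07347 = 6.329 rad/s.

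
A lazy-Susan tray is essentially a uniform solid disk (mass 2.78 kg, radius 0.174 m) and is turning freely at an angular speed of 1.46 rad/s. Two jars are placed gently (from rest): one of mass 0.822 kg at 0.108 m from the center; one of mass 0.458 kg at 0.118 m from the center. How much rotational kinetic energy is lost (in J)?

energy lost ≈ 0.0123 J

No external torque acts about the center; L_before = L_after.
I_p = ½(2.78)(0.174)² = 0.04208 kg·m².
Added inertia Σmr² = (0.822)(0.108)² + (0.458)(0.118)² = 0.01597 kg·m²; I_f = 0.04208 + 0.01597 = 0.05805 kg·m².
ω_f = I_p ω_i / I_f = (0.04208)(1.46) / 0.05805 = 1.058 rad/s.
KE_i = ½(0.04208)(1.460 rad/s)² = 0.04485 J; KE_f = ½(0.05805)(1.058)² = 0.03252 J.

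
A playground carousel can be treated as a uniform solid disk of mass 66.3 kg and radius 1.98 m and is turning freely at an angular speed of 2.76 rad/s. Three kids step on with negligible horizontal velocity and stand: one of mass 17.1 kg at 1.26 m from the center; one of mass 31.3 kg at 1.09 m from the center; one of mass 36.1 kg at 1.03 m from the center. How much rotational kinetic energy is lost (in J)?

energy lost ≈ 218 J

No external torque acts about the center; L_before = L_after.
I_p = ½(66.3)(1.98)² = 130.0 kg·m².
Added inertia Σmr² = (17.1)(1.26)² + (31.3)(1.09)² + (36.1)(1.03)² = 102.6 kg·m²; I_f = 130.0 + 102.6 = 232.6 kg·m².
ω_f = I_p ω_i / I_f = (130.0)(2.76) / 232.6 = 1.542 rad/s.
KE_i = ½(130.0)(2.760 rad/s)² = 495.0 J; KE_f = ½(232.6)(1.542)² = 276.6 J.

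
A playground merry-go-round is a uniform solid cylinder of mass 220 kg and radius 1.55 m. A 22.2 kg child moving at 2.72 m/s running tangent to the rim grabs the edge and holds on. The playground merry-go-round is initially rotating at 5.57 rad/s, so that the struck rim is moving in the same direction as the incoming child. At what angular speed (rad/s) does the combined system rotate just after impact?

|ω_f| ≈ 4.93 rad/s

The axle reaction passes through the axle and exerts no torque about it; angular momentum about the axle is conserved through the impact.
I_p = ½(220)(1.55)² = 264.3 kg·m². Taking the sense of the child's angular momentum as positive, L_{child} = m v R = (22.2)(2.72)(1.55) = 93.60 kg·m²/s.
L_i = +I_p ω_p + m v R = +(264.3)(5.57) + 93.60 = 1566 kg·m²/s.
After sticking, I_f = I_p + m R² = 264.3 + (22.2)(1.55)² = 317.6 kg·m².
ω_f = L_i / I_f = 1566 / 317.6 = 4.929 rad/s.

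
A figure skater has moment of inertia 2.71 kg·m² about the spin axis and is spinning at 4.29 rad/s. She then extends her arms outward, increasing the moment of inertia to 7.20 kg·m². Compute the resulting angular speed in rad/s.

ω₂ ≈ 1.61 rad/s

Angular momentum about the spin axis is conserved since the torque about it is zero.
ω₂ = I₁ω₁ / I₂ = (2.710)(4.29 rad/s) / (7.200) = 1.615 rad/s.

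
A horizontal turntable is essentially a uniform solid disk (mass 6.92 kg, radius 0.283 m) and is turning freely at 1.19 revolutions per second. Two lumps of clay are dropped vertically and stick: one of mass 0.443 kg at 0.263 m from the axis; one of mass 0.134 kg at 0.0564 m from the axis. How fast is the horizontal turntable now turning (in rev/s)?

No external torque acts about the axis; L_before = L_after.
I_p = ½(6.92)(0.283)² = 0.2771 kg·m².
Added inertia Σmr² = (0.443)(0.263)² + (0.134)(0.0564)² = 0.03107 kg·m²; I_f = 0.2771 + 0.03107 = 0.3082 kg·m².
ω_f = I_p ω_i / I_f = (0.2771)(1.19) / 0.3082 = 1.070 rev/s.

ω_f ≈ 1.07 rev/s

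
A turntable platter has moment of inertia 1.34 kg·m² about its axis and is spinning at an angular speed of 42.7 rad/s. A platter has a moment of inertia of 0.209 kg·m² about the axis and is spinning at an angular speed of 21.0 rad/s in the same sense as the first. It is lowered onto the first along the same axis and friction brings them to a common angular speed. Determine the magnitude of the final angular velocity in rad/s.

|ω_f| ≈ 39.8 rad/s

The coupling torques are internal; angular momentum about the shared axis is conserved.
Taking A's sense as positive: L = (1.340)(42.7) + (0.2090)(21.0) = 61.61 kg·m²·rad/s.
Combined I = 1.340 + 0.2090 = 1.549 kg·m².
ω_f = L / I = 61.61 / 1.549 = 39.77 rad/s.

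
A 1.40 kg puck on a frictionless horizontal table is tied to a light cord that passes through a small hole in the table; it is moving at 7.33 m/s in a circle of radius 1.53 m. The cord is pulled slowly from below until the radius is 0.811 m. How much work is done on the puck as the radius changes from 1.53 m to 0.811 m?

W ≈ 96.2 J

Central (radial) force ⇒ zero torque about the center ⇒ m v r is constant.
v₂ = v₁ r₁ / r₂ = (7.33)(1.53) / (0.811) = 13.83 m/s.
W = ΔKE = ½m(v₂² − v₁²) = 96.25 J.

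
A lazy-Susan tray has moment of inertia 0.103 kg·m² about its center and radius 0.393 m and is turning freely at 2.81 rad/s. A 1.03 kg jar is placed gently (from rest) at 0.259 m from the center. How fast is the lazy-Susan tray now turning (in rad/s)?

ω_f ≈ 1.68 rad/s

No external torque acts about the center; L_before = L_after.
Added inertia Σmr² = (1.03)(0.259)² = 0.06909 kg·m²; I_f = 0.1030 + 0.06909 = 0.1721 kg·m².
ω_f = I_p ω_i / I_f = (0.1030)(2.81) / 0.1721 = 1.682 rad/s.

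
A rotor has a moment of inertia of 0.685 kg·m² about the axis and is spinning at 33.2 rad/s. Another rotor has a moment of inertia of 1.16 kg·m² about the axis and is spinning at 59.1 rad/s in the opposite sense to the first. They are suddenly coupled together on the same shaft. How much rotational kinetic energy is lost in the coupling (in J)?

The coupling torques are internal; angular momentum about the shared axis is conserved.
Taking A's sense as positive: L = (0.6850)(33.2) − (1.160)(59.1) = -45.81 kg·m²·rad/s.
Combined I = 0.6850 + 1.160 = 1.845 kg·m².
ω_f = L / I = -45.81 / 1.845 = -24.83 rad/s.
KE_i = ½ΣIω² = 2403 J; KE_f = ½(1.845)(24.83)² = 568.8 J.

ΔKE lost ≈ 1830 J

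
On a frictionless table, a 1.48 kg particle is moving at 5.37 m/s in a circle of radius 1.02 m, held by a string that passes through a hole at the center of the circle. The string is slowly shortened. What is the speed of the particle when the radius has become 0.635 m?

Central (radial) force ⇒ zero torque about the center ⇒ m v r is constant.
v₂ = v₁ r₁ / r₂ = (5.37)(1.02) / (0.635) = 8.626 m/s.

v₂ ≈ 8.63 m/s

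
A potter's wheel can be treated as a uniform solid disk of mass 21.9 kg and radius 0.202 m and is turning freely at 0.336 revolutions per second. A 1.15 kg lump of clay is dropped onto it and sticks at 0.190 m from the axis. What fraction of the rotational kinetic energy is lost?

fraction ≈ 0.0850

The added mass arrives with no angular momentum about the axis, and any external torque about the axis is negligible, so the system's angular momentum is conserved.
I_p = ½(21.9)(0.202)² = 0.4468 kg·m².
Added inertia Σmr² = (1.15)(0.190)² = 0.04151 kg·m²; I_f = 0.4468 + 0.04151 = 0.4883 kg·m².
ω_f = I_p ω_i / I_f = (0.4468)(0.336) / 0.4883 = 0.3074 rev/s.
KE_i = ½(0.4468)(2.111 rad/s)² = 0.9957 J; KE_f = ½(0.4883)(1.932)² = 0.9110 J.
Fraction lost = 0.08502.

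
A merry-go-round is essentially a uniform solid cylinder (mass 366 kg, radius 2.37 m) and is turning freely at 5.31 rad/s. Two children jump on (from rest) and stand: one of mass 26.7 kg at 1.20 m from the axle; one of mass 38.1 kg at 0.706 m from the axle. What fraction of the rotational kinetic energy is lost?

No external torque acts about the axle; L_before = L_after.
I_p = ½(366)(2.37)² = 1028 kg·m².
Added inertia Σmr² = (26.7)(1.20)² + (38.1)(0.706)² = 57.44 kg·m²; I_f = 1028 + 57.44 = 1085 kg·m².
ω_f = I_p ω_i / I_f = (1028)(5.31) / 1085 = 5.029 rad/s.
KE_i = ½(1028)(5.310 rad/s)² = 14490 J; KE_f = ½(1085)(5.029)² = 13720 J.
Fraction lost = 0.05292.

fraction ≈ 0.0529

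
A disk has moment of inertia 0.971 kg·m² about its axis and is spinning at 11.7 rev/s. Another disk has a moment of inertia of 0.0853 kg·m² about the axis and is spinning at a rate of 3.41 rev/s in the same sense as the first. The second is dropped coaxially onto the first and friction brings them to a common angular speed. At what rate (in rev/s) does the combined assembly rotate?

|ω_f| ≈ 11.0 rev/s

No external torque acts about the common axis, so total angular momentum is conserved.
Taking A's sense as positive: L = (0.9710)(11.7) + (0.08530)(3.41) = 11.65 kg·m²·rev/s.
Combined I = 0.9710 + 0.08530 = 1.056 kg·m².
ω_f = L / I = 11.65 / 1.056 = 11.03 rev/s.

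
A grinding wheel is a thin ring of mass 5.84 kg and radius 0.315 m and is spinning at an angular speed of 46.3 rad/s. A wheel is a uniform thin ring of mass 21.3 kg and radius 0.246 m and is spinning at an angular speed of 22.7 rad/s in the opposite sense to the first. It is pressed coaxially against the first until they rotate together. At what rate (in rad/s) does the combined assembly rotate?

No external torque acts about the common axis, so total angular momentum is conserved.
Moments of inertia: I_A = (5.84)(0.315)² = 0.5795 kg·m²; I_B = (21.3)(0.246)² = 1.289 kg·m².
Taking A's sense as positive: L = (0.5795)(46.3) − (1.289)(22.7) = -2.430 kg·m²·rad/s.
Combined I = 0.5795 + 1.289 = 1.868 kg·m².
ω_f = L / I = -2.430 / 1.868 = -1.301 rad/s.

|ω_f| ≈ 1.30 rad/s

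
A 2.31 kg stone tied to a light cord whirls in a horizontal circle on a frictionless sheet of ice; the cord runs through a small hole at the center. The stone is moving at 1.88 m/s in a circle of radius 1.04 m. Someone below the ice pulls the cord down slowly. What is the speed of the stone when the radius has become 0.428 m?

v₂ ≈ 4.57 m/s

The only horizontal force on the mass is along the cord (radial), so it exerts no torque about the hole and angular momentum m v r is conserved.
v₂ = v₁ r₁ / r₂ = (1.88)(1.04) / (0.428) = 4.568 m/s.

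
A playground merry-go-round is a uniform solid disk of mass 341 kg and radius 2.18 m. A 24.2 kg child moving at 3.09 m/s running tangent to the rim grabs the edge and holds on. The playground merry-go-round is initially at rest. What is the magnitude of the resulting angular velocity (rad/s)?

About the axle the impulsive forces during the collision are internal, so angular momentum about that axis is conserved.
I_p = ½(341)(2.18)² = 810.3 kg·m². Taking the sense of the child's angular momentum as positive, L_{child} = m v R = (24.2)(3.09)(2.18) = 163.0 kg·m²/s.
L_i = 0 + 163.0 = 163.0 kg·m²/s.
After sticking, I_f = I_p + m R² = 810.3 + (24.2)(2.18)² = 925.3 kg·m².
ω_f = L_i / I_f = 163.0 / 925.3 = 0.1762 rad/s.

|ω_f| ≈ 0.176 rad/s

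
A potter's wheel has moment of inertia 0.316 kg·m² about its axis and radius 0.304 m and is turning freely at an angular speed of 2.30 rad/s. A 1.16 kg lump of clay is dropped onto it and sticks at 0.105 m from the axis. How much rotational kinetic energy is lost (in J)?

No external torque acts about the axis; L_before = L_after.
Added inertia Σmr² = (1.16)(0.105)² = 0.01279 kg·m²; I_f = 0.3160 + 0.01279 = 0.3288 kg·m².
ω_f = I_p ω_i / I_f = (0.3160)(2.30) / 0.3288 = 2.211 rad/s.
KE_i = ½(0.3160)(2.300 rad/s)² = 0.8358 J; KE_f = ½(0.3288)(2.211)² = 0.8033 J.

energy lost ≈ 0.0325 J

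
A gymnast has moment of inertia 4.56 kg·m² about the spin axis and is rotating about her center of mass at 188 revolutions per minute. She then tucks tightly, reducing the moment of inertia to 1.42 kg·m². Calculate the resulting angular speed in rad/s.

ω₂ ≈ 63.2 rad/s

Angular momentum about the spin axis is conserved since the torque about it is zero.
ω₂ = I₁ω₁ / I₂ = (4.560)(188 rpm) / (1.420) = 603.7 rpm = 63.22 rad/s.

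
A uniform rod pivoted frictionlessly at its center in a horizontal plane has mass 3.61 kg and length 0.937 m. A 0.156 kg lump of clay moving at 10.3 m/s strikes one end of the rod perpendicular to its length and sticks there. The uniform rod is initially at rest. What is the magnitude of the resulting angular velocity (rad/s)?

About the pivot the impulsive forces during the collision are internal, so angular momentum about that axis is conserved.
I_p = (1/12)(3.61)(0.937)² = 0.2641 kg·m². Taking the sense of the lump of clay's angular momentum as positive, L_{lump} = m v R = (0.156)(10.3)(0.937/2) = 0.7528 kg·m²/s.
L_i = 0 + 0.7528 = 0.7528 kg·m²/s.
After sticking, I_f = I_p + m R² = 0.2641 + (0.156)(0.937/2)² = 0.2984 kg·m².
ω_f = L_i / I_f = 0.7528 / 0.2984 = 2.523 rad/s.

|ω_f| ≈ 2.52 rad/s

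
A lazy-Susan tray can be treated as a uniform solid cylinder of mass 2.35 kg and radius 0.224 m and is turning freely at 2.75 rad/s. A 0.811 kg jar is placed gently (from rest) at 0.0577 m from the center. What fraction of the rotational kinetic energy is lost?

fraction ≈ 0.0438

No external torque acts about the center; L_before = L_after.
I_p = ½(2.35)(0.224)² = 0.05896 kg·m².
Added inertia Σmr² = (0.811)(0.0577)² = 0.002700 kg·m²; I_f = 0.05896 + 0.002700 = 0.06166 kg·m².
ω_f = I_p ω_i / I_f = (0.05896)(2.75) / 0.06166 = 2.630 rad/s.
KE_i = ½(0.05896)(2.750 rad/s)² = 0.2229 J; KE_f = ½(0.06166)(2.630)² = 0.2132 J.
Fraction lost = 0.04379.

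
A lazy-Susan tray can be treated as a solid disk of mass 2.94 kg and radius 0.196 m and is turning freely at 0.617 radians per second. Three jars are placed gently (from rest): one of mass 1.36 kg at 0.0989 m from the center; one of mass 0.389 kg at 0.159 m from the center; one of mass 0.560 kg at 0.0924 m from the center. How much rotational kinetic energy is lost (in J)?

energy lost ≈ 0.00356 J

The added mass arrives with no angular momentum about the center, and any external torque about the center is negligible, so the system's angular momentum is conserved.
I_p = ½(2.94)(0.196)² = 0.05647 kg·m².
Added inertia Σmr² = (1.36)(0.0989)² + (0.389)(0.159)² + (0.560)(0.0924)² = 0.02792 kg·m²; I_f = 0.05647 + 0.02792 = 0.08439 kg·m².
ω_f = I_p ω_i / I_f = (0.05647)(0.617) / 0.08439 = 0.4129 rad/s.
KE_i = ½(0.05647)(0.6170 rad/s)² = 0.01075 J; KE_f = ½(0.08439)(0.4129)² = 0.007193 J.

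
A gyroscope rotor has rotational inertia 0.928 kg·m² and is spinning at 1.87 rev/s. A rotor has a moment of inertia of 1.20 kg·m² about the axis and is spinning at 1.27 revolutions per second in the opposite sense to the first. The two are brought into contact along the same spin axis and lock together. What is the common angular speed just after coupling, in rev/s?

No external torque acts about the common axis, so total angular momentum is conserved.
Taking A's sense as positive: L = (0.9280)(1.87) − (1.200)(1.27) = 0.2114 kg·m²·rev/s.
Combined I = 0.9280 + 1.200 = 2.128 kg·m².
ω_f = L / I = 0.2114 / 2.128 = 0.09932 rev/s.

|ω_f| ≈ 0.0993 rev/s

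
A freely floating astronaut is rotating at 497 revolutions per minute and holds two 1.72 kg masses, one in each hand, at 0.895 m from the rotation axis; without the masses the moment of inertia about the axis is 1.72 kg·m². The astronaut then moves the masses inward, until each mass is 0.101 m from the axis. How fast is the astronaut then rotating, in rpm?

No external torque acts about the spin axis, so angular momentum is conserved.
I₁ = 1.72 + 2(1.72)(0.895)² = 4.476 kg·m²; I₂ = 1.72 + 2(1.72)(0.101)² = 1.755 kg·m².
ω₂ = I₁ω₁ / I₂ = (4.476)(497 rpm) / (1.755) = 1267 rpm.

ω₂ ≈ 1270 rpm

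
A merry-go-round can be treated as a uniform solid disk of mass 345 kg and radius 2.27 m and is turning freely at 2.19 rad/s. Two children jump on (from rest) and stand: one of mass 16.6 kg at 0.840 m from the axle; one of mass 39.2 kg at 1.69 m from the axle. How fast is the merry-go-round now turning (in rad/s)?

The added mass arrives with no angular momentum about the axle, and any external torque about the axle is negligible, so the system's angular momentum is conserved.
I_p = ½(345)(2.27)² = 888.9 kg·m².
Added inertia Σmr² = (16.6)(0.840)² + (39.2)(1.69)² = 123.7 kg·m²; I_f = 888.9 + 123.7 = 1013 kg·m².
ω_f = I_p ω_i / I_f = (888.9)(2.19) / 1013 = 1.923 rad/s.

ω_f ≈ 1.92 rad/s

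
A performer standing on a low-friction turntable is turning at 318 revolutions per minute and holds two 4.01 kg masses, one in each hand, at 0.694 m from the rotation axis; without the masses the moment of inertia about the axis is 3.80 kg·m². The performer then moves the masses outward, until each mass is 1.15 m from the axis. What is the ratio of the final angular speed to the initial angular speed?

ω₂/ω₁ ≈ 0.532

No external torque acts about the spin axis, so angular momentum is conserved.
I₁ = 3.80 + 2(4.01)(0.694)² = 7.663 kg·m²; I₂ = 3.80 + 2(4.01)(1.15)² = 14.41 kg·m².
ω₂/ω₁ = I₁/I₂ = 7.663 / 14.41 = 0.5319.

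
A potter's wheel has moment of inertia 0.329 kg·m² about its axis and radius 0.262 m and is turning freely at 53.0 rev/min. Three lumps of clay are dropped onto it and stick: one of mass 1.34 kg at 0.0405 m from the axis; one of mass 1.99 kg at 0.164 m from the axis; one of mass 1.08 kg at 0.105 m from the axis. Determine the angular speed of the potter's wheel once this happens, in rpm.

ω_f ≈ 44.0 rpm

No external torque acts about the axis; L_before = L_after.
Added inertia Σmr² = (1.34)(0.0405)² + (1.99)(0.164)² + (1.08)(0.105)² = 0.06763 kg·m²; I_f = 0.3290 + 0.06763 = 0.3966 kg·m².
ω_f = I_p ω_i / I_f = (0.3290)(53.0) / 0.3966 = 43.96 rpm.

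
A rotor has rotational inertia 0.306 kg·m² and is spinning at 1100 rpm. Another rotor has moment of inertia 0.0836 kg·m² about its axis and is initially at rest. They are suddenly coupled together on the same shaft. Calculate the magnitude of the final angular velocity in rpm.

No external torque acts about the common axis, so total angular momentum is conserved.
Taking A's sense as positive: L = (0.3060)(1100) = 336.6 kg·m²·rpm.
Combined I = 0.3060 + 0.08360 = 0.3896 kg·m².
ω_f = L / I = 336.6 / 0.3896 = 864.0 rpm.

|ω_f| ≈ 864 rpm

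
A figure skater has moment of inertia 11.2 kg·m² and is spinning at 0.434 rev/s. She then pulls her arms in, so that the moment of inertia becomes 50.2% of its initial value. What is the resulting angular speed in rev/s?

With no external torque about the axis, L is conserved: I₁ω₁ = I₂ω₂.
I₂ = 0.502 × 11.2 = 5.622 kg·m².
ω₂ = I₁ω₁ / I₂ = (11.20)(0.434 rev/s) / (5.622) = 0.8645 rev/s.

ω₂ ≈ 0.865 rev/s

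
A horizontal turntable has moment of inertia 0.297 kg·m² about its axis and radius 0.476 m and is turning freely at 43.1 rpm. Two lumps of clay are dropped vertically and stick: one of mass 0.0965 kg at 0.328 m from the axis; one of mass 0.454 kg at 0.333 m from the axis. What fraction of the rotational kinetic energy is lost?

fraction ≈ 0.170

The added mass arrives with no angular momentum about the axis, and any external torque about the axis is negligible, so the system's angular momentum is conserved.
Added inertia Σmr² = (0.0965)(0.328)² + (0.454)(0.333)² = 0.06073 kg·m²; I_f = 0.2970 + 0.06073 = 0.3577 kg·m².
ω_f = I_p ω_i / I_f = (0.2970)(43.1) / 0.3577 = 35.78 rpm.
KE_i = ½(0.2970)(4.513 rad/s)² = 3.025 J; KE_f = ½(0.3577)(3.747)² = 2.512 J.
Fraction lost = 0.1698.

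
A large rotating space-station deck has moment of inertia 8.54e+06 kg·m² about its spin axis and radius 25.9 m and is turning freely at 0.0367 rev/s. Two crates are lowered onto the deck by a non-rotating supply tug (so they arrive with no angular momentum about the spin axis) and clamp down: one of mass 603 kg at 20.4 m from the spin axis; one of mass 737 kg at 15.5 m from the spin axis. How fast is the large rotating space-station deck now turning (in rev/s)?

ω_f ≈ 0.0349 rev/s

The added mass arrives with no angular momentum about the spin axis, and any external torque about the spin axis is negligible, so the system's angular momentum is conserved.
Added inertia Σmr² = (603)(20.4)² + (737)(15.5)² = 4.280e+05 kg·m²; I_f = 8.540e+06 + 4.280e+05 = 8.968e+06 kg·m².
ω_f = I_p ω_i / I_f = (8.540e+06)(0.0367) / 8.968e+06 = 0.03495 rev/s.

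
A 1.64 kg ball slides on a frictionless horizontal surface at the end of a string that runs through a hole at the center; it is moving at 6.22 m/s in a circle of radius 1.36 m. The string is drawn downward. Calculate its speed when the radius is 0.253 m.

v₂ ≈ 33.4 m/s

Central (radial) force ⇒ zero torque about the center ⇒ m v r is constant.
v₂ = v₁ r₁ / r₂ = (6.22)(1.36) / (0.253) = 33.44 m/s.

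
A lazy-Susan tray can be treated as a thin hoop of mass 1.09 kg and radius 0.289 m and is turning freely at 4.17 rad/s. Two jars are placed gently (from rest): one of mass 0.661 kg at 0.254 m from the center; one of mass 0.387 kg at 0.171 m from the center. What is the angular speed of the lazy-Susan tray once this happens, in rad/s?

ω_f ≈ 2.62 rad/s

No external torque acts about the center; L_before = L_after.
I_p = (1.09)(0.289)² = 0.09104 kg·m².
Added inertia Σmr² = (0.661)(0.254)² + (0.387)(0.171)² = 0.05396 kg·m²; I_f = 0.09104 + 0.05396 = 0.1450 kg·m².
ω_f = I_p ω_i / I_f = (0.09104)(4.17) / 0.1450 = 2.618 rad/s.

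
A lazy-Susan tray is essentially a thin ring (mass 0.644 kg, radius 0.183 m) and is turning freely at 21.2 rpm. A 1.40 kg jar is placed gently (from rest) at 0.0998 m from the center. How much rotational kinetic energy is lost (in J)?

No external torque acts about the center; L_before = L_after.
I_p = (0.644)(0.183)² = 0.02157 kg·m².
Added inertia Σmr² = (1.40)(0.0998)² = 0.01394 kg·m²; I_f = 0.02157 + 0.01394 = 0.03551 kg·m².
ω_f = I_p ω_i / I_f = (0.02157)(21.2) / 0.03551 = 12.88 rpm.
KE_i = ½(0.02157)(2.220 rad/s)² = 0.05315 J; KE_f = ½(0.03551)(1.348)² = 0.03228 J.

energy lost ≈ 0.0209 J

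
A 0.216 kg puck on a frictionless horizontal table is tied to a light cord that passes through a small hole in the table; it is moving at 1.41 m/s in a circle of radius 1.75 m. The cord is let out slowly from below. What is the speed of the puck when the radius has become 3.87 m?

v₂ ≈ 0.638 m/s

Central (radial) force ⇒ zero torque about the center ⇒ m v r is constant.
v₂ = v₁ r₁ / r₂ = (1.41)(1.75) / (3.87) = 0.6376 m/s.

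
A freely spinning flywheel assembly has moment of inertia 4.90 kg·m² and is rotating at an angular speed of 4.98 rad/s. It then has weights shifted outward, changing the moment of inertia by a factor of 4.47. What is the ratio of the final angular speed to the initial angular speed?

With no external torque about the axis, L is conserved: I₁ω₁ = I₂ω₂.
I₂ = 4.47 × 4.90 = 21.90 kg·m².
ω₂/ω₁ = I₁/I₂ = 4.900 / 21.90 = 0.2237.

ω₂/ω₁ ≈ 0.224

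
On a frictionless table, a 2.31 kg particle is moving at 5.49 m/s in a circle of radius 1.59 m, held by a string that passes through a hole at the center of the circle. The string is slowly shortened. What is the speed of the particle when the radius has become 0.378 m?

The only horizontal force on the mass is along the cord (radial), so it exerts no torque about the hole and angular momentum m v r is conserved.
v₂ = v₁ r₁ / r₂ = (5.49)(1.59) / (0.378) = 23.09 m/s.

v₂ ≈ 23.1 m/s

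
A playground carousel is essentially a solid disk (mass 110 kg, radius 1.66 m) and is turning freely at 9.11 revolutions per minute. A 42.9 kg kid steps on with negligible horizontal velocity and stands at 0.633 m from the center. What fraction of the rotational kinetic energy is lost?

No external torque acts about the center; L_before = L_after.
I_p = ½(110)(1.66)² = 151.6 kg·m².
Added inertia Σmr² = (42.9)(0.633)² = 17.19 kg·m²; I_f = 151.6 + 17.19 = 168.7 kg·m².
ω_f = I_p ω_i / I_f = (151.6)(9.11) / 168.7 = 8.182 rpm.
KE_i = ½(151.6)(0.9540 rad/s)² = 68.97 J; KE_f = ½(168.7)(0.8568)² = 61.94 J.
Fraction lost = 0.1019.

fraction ≈ 0.102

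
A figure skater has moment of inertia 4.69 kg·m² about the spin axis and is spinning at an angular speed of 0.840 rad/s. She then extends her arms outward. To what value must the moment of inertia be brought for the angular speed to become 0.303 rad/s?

With no external torque about the axis, L is conserved: I₁ω₁ = I₂ω₂.
I₂ = I₁ω₁ / ω₂ = (4.69)(0.840) / (0.303) = 13.00 kg·m².

I₂ ≈ 13.0 kg·m²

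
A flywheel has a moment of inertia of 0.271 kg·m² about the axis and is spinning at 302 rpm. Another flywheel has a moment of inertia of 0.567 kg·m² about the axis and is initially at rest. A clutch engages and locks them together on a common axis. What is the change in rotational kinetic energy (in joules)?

No external torque acts about the common axis, so total angular momentum is conserved.
Taking A's sense as positive: L = (0.2710)(302) = 81.84 kg·m²·rpm.
Combined I = 0.2710 + 0.5670 = 0.8380 kg·m².
ω_f = L / I = 81.84 / 0.8380 = 97.66 rpm.
KE_i = ½ΣIω² = 135.5 J; KE_f = ½(0.8380)(10.23)² = 43.83 J.

ΔKE ≈ -91.7 J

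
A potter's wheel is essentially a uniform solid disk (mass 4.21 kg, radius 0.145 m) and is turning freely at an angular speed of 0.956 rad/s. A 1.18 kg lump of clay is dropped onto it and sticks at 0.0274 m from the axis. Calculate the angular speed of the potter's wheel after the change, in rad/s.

The added mass arrives with no angular momentum about the axis, and any external torque about the axis is negligible, so the system's angular momentum is conserved.
I_p = ½(4.21)(0.145)² = 0.04426 kg·m².
Added inertia Σmr² = (1.18)(0.0274)² = 0.0008859 kg·m²; I_f = 0.04426 + 0.0008859 = 0.04514 kg·m².
ω_f = I_p ω_i / I_f = (0.04426)(0.956) / 0.04514 = 0.9372 rad/s.

ω_f ≈ 0.937 rad/s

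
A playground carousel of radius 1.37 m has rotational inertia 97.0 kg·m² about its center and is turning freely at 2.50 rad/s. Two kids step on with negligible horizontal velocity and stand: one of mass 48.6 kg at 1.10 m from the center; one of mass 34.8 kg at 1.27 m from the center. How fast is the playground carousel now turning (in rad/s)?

ω_f ≈ 1.14 rad/s

No external torque acts about the center; L_before = L_after.
Added inertia Σmr² = (48.6)(1.10)² + (34.8)(1.27)² = 114.9 kg·m²; I_f = 97.00 + 114.9 = 211.9 kg·m².
ω_f = I_p ω_i / I_f = (97.00)(2.50) / 211.9 = 1.144 rad/s.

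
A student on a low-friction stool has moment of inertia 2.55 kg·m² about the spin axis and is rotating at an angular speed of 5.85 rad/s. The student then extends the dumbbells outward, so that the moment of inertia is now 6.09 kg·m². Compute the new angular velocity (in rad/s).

No external torque acts about the spin axis, so angular momentum is conserved.
ω₂ = I₁ω₁ / I₂ = (2.550)(5.85 rad/s) / (6.090) = 2.450 rad/s.

ω₂ ≈ 2.45 rad/s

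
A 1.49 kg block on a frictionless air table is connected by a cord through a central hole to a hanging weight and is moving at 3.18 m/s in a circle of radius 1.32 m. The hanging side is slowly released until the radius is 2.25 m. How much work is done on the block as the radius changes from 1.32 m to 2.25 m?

W ≈ -4.94 J

The only horizontal force on the mass is along the cord (radial), so it exerts no torque about the hole and angular momentum m v r is conserved.
v₂ = v₁ r₁ / r₂ = (3.18)(1.32) / (2.25) = 1.866 m/s.
W = ΔKE = ½m(v₂² − v₁²) = -4.941 J.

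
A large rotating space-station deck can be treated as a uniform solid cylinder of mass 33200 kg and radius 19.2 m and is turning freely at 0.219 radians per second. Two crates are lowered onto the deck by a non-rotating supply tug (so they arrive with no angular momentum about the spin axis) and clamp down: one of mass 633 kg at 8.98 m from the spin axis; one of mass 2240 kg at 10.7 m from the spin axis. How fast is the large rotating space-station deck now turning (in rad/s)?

ω_f ≈ 0.209 rad/s

No external torque acts about the spin axis; L_before = L_after.
I_p = ½(33200)(19.2)² = 6.119e+06 kg·m².
Added inertia Σmr² = (633)(8.98)² + (2240)(10.7)² = 3.075e+05 kg·m²; I_f = 6.119e+06 + 3.075e+05 = 6.427e+06 kg·m².
ω_f = I_p ω_i / I_f = (6.119e+06)(0.219) / 6.427e+06 = 0.2085 rad/s.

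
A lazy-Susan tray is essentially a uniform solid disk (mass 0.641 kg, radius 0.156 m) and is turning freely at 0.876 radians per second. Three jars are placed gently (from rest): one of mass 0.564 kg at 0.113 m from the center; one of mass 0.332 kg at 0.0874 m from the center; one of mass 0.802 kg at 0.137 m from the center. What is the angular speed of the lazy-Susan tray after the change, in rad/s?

ω_f ≈ 0.210 rad/s

No external torque acts about the center; L_before = L_after.
I_p = ½(0.641)(0.156)² = 0.007800 kg·m².
Added inertia Σmr² = (0.564)(0.113)² + (0.332)(0.0874)² + (0.802)(0.137)² = 0.02479 kg·m²; I_f = 0.007800 + 0.02479 = 0.03259 kg·m².
ω_f = I_p ω_i / I_f = (0.007800)(0.876) / 0.03259 = 0.2096 rad/s.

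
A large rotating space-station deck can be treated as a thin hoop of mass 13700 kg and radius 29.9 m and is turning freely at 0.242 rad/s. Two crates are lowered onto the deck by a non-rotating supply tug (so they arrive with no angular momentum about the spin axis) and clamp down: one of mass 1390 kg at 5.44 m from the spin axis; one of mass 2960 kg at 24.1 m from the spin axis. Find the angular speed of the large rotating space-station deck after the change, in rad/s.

ω_f ≈ 0.212 rad/s

No external torque acts about the spin axis; L_before = L_after.
I_p = (13700)(29.9)² = 1.225e+07 kg·m².
Added inertia Σmr² = (1390)(5.44)² + (2960)(24.1)² = 1.760e+06 kg·m²; I_f = 1.225e+07 + 1.760e+06 = 1.401e+07 kg·m².
ω_f = I_p ω_i / I_f = (1.225e+07)(0.242) / 1.401e+07 = 0.2116 rad/s.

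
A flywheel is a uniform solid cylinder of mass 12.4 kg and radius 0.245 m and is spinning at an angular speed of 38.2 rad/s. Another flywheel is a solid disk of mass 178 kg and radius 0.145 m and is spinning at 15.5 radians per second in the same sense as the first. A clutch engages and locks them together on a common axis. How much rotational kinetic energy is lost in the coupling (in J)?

ΔKE lost ≈ 80.0 J

No external torque acts about the common axis, so total angular momentum is conserved.
Moments of inertia: I_A = ½(12.4)(0.245)² = 0.3722 kg·m²; I_B = ½(178)(0.145)² = 1.871 kg·m².
Taking A's sense as positive: L = (0.3722)(38.2) + (1.871)(15.5) = 43.22 kg·m²·rad/s.
Combined I = 0.3722 + 1.871 = 2.243 kg·m².
ω_f = L / I = 43.22 / 2.243 = 19.27 rad/s.
KE_i = ½ΣIω² = 496.3 J; KE_f = ½(2.243)(19.27)² = 416.3 J.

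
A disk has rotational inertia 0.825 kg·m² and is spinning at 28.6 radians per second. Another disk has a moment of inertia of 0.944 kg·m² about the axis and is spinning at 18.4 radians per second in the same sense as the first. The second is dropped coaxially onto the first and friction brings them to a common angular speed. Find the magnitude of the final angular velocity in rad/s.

|ω_f| ≈ 23.2 rad/s

No external torque acts about the common axis, so total angular momentum is conserved.
Taking A's sense as positive: L = (0.8250)(28.6) + (0.9440)(18.4) = 40.96 kg·m²·rad/s.
Combined I = 0.8250 + 0.9440 = 1.769 kg·m².
ω_f = L / I = 40.96 / 1.769 = 23.16 rad/s.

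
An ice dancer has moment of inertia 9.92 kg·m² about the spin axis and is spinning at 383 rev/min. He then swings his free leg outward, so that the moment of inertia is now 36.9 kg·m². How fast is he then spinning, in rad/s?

ω₂ ≈ 10.8 rad/s

No external torque acts about the spin axis, so angular momentum is conserved.
ω₂ = I₁ω₁ / I₂ = (9.920)(383 rpm) / (36.90) = 103.0 rpm = 10.78 rad/s.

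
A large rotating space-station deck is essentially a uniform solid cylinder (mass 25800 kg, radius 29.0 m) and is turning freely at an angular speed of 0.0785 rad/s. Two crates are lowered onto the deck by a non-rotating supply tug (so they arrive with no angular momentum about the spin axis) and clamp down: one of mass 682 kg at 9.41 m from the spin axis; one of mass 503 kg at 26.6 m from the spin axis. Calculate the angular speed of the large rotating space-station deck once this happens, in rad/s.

ω_f ≈ 0.0756 rad/s

No external torque acts about the spin axis; L_before = L_after.
I_p = ½(25800)(29.0)² = 1.085e+07 kg·m².
Added inertia Σmr² = (682)(9.41)² + (503)(26.6)² = 4.163e+05 kg·m²; I_f = 1.085e+07 + 4.163e+05 = 1.127e+07 kg·m².
ω_f = I_p ω_i / I_f = (1.085e+07)(0.0785) / 1.127e+07 = 0.07560 rad/s.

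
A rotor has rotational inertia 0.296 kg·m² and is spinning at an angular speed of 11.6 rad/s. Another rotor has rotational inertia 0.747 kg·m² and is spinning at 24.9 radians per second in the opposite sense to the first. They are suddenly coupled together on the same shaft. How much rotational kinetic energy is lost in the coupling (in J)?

ΔKE lost ≈ 141 J

The coupling torques are internal; angular momentum about the shared axis is conserved.
Taking A's sense as positive: L = (0.2960)(11.6) − (0.7470)(24.9) = -15.17 kg·m²·rad/s.
Combined I = 0.2960 + 0.7470 = 1.043 kg·m².
ω_f = L / I = -15.17 / 1.043 = -14.54 rad/s.
KE_i = ½ΣIω² = 251.5 J; KE_f = ½(1.043)(14.54)² = 110.3 J.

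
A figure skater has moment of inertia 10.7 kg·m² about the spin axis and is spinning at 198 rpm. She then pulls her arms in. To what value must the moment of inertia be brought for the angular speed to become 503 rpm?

Angular momentum about the spin axis is conserved since the torque about it is zero.
I₂ = I₁ω₁ / ω₂ = (10.7)(198) / (503) = 4.212 kg·m².

I₂ ≈ 4.21 kg·m²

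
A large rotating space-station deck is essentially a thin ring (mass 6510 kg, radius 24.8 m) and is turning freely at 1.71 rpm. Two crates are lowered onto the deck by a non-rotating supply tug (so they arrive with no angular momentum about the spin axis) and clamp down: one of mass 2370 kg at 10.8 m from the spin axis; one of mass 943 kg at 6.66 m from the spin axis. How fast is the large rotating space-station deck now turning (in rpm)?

ω_f ≈ 1.58 rpm

No external torque acts about the spin axis; L_before = L_after.
I_p = (6510)(24.8)² = 4.004e+06 kg·m².
Added inertia Σmr² = (2370)(10.8)² + (943)(6.66)² = 3.183e+05 kg·m²; I_f = 4.004e+06 + 3.183e+05 = 4.322e+06 kg·m².
ω_f = I_p ω_i / I_f = (4.004e+06)(1.71) / 4.322e+06 = 1.584 rpm.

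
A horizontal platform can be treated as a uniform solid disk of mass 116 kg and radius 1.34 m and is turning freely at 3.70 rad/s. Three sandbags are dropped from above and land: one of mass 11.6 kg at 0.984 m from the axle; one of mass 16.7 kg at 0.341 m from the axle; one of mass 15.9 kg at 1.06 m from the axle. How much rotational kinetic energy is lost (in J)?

energy lost ≈ 164 J

The added mass arrives with no angular momentum about the axle, and any external torque about the axle is negligible, so the system's angular momentum is conserved.
I_p = ½(116)(1.34)² = 104.1 kg·m².
Added inertia Σmr² = (11.6)(0.984)² + (16.7)(0.341)² + (15.9)(1.06)² = 31.04 kg·m²; I_f = 104.1 + 31.04 = 135.2 kg·m².
ω_f = I_p ω_i / I_f = (104.1)(3.70) / 135.2 = 2.850 rad/s.
KE_i = ½(104.1)(3.700 rad/s)² = 712.9 J; KE_f = ½(135.2)(2.850)² = 549.2 J.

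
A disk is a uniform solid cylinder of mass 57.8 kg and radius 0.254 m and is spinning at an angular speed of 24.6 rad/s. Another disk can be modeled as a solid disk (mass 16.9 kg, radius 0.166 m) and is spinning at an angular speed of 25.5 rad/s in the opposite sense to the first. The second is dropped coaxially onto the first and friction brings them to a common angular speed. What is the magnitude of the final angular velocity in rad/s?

|ω_f| ≈ 19.0 rad/s

No external torque acts about the common axis, so total angular momentum is conserved.
Moments of inertia: I_A = ½(57.8)(0.254)² = 1.865 kg·m²; I_B = ½(16.9)(0.166)² = 0.2328 kg·m².
Taking A's sense as positive: L = (1.865)(24.6) − (0.2328)(25.5) = 39.93 kg·m²·rad/s.
Combined I = 1.865 + 0.2328 = 2.097 kg·m².
ω_f = L / I = 39.93 / 2.097 = 19.04 rad/s.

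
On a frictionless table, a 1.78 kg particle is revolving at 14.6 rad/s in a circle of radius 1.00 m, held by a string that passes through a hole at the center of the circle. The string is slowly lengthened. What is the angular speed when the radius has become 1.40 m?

ω₂ ≈ 7.45 rad/s

The constraining force is radial, so m r² ω about the center is conserved.
ω₂ = ω₁ (r₁/r₂)² = (14.6)(1.00/1.40)² = 7.449 rad/s.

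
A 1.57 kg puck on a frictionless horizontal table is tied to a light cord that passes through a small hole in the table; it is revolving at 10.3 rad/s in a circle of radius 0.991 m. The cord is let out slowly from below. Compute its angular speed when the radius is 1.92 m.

No torque about the axis ⇒ m r₁² ω₁ = m r₂² ω₂.
ω₂ = ω₁ (r₁/r₂)² = (10.3)(0.991/1.92)² = 2.744 rad/s.

ω₂ ≈ 2.74 rad/s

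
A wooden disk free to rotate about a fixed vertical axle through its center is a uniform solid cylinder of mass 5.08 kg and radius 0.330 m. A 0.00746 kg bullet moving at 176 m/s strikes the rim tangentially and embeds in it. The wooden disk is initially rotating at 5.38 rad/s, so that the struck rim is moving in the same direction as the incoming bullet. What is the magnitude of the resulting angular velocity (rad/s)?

|ω_f| ≈ 6.93 rad/s

About the axle the impulsive forces during the collision are internal, so angular momentum about that axis is conserved.
I_p = ½(5.08)(0.330)² = 0.2766 kg·m². Taking the sense of the bullet's angular momentum as positive, L_{bullet} = m v R = (0.00746)(176)(0.330) = 0.4333 kg·m²/s.
L_i = +I_p ω_p + m v R = +(0.2766)(5.38) + 0.4333 = 1.921 kg·m²/s.
After sticking, I_f = I_p + m R² = 0.2766 + (0.00746)(0.330)² = 0.2774 kg·m².
ω_f = L_i / I_f = 1.921 / 0.2774 = 6.926 rad/s.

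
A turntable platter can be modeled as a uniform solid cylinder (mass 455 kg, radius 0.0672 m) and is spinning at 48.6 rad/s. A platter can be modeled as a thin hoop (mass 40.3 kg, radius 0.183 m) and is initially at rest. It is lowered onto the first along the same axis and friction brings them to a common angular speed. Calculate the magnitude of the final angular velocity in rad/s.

No external torque acts about the common axis, so total angular momentum is conserved.
Moments of inertia: I_A = ½(455)(0.0672)² = 1.027 kg·m²; I_B = (40.3)(0.183)² = 1.350 kg·m².
Taking A's sense as positive: L = (1.027)(48.6) = 49.93 kg·m²·rad/s.
Combined I = 1.027 + 1.350 = 2.377 kg·m².
ω_f = L / I = 49.93 / 2.377 = 21.01 rad/s.

|ω_f| ≈ 21.0 rad/s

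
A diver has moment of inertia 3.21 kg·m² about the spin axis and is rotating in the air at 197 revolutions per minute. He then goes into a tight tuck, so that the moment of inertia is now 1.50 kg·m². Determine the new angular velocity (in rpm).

ω₂ ≈ 422 rpm

Angular momentum about the spin axis is conserved since the torque about it is zero.
ω₂ = I₁ω₁ / I₂ = (3.210)(197 rpm) / (1.500) = 421.6 rpm.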